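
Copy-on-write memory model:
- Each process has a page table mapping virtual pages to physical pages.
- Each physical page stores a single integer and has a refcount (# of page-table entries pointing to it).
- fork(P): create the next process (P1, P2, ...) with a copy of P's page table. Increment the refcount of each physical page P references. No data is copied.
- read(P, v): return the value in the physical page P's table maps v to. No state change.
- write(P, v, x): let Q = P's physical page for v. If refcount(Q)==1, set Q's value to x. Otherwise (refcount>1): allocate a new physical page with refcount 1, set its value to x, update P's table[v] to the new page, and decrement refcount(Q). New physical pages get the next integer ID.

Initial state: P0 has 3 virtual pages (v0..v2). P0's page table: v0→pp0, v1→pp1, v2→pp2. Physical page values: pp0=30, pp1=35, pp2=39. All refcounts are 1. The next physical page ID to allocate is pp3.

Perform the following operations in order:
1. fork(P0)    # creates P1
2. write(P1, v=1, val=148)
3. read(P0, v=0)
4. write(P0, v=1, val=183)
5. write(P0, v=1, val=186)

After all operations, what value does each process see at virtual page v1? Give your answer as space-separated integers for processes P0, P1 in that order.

Answer: 186 148

Derivation:
Op 1: fork(P0) -> P1. 3 ppages; refcounts: pp0:2 pp1:2 pp2:2
Op 2: write(P1, v1, 148). refcount(pp1)=2>1 -> COPY to pp3. 4 ppages; refcounts: pp0:2 pp1:1 pp2:2 pp3:1
Op 3: read(P0, v0) -> 30. No state change.
Op 4: write(P0, v1, 183). refcount(pp1)=1 -> write in place. 4 ppages; refcounts: pp0:2 pp1:1 pp2:2 pp3:1
Op 5: write(P0, v1, 186). refcount(pp1)=1 -> write in place. 4 ppages; refcounts: pp0:2 pp1:1 pp2:2 pp3:1
P0: v1 -> pp1 = 186
P1: v1 -> pp3 = 148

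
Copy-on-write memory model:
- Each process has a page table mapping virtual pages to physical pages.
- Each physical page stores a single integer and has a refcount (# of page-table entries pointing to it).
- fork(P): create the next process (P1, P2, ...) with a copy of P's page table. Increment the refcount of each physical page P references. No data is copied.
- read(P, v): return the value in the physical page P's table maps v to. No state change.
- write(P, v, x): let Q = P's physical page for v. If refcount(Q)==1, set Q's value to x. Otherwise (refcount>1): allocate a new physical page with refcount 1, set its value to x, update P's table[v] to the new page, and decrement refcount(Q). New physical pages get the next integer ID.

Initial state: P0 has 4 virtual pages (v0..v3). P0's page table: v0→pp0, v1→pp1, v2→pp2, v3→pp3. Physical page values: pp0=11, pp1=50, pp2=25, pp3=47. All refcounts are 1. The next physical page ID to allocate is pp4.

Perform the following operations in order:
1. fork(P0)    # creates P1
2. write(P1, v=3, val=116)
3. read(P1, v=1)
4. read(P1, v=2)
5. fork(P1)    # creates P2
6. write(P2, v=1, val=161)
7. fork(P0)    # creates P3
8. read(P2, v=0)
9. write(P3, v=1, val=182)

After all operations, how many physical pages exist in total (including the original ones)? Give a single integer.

Op 1: fork(P0) -> P1. 4 ppages; refcounts: pp0:2 pp1:2 pp2:2 pp3:2
Op 2: write(P1, v3, 116). refcount(pp3)=2>1 -> COPY to pp4. 5 ppages; refcounts: pp0:2 pp1:2 pp2:2 pp3:1 pp4:1
Op 3: read(P1, v1) -> 50. No state change.
Op 4: read(P1, v2) -> 25. No state change.
Op 5: fork(P1) -> P2. 5 ppages; refcounts: pp0:3 pp1:3 pp2:3 pp3:1 pp4:2
Op 6: write(P2, v1, 161). refcount(pp1)=3>1 -> COPY to pp5. 6 ppages; refcounts: pp0:3 pp1:2 pp2:3 pp3:1 pp4:2 pp5:1
Op 7: fork(P0) -> P3. 6 ppages; refcounts: pp0:4 pp1:3 pp2:4 pp3:2 pp4:2 pp5:1
Op 8: read(P2, v0) -> 11. No state change.
Op 9: write(P3, v1, 182). refcount(pp1)=3>1 -> COPY to pp6. 7 ppages; refcounts: pp0:4 pp1:2 pp2:4 pp3:2 pp4:2 pp5:1 pp6:1

Answer: 7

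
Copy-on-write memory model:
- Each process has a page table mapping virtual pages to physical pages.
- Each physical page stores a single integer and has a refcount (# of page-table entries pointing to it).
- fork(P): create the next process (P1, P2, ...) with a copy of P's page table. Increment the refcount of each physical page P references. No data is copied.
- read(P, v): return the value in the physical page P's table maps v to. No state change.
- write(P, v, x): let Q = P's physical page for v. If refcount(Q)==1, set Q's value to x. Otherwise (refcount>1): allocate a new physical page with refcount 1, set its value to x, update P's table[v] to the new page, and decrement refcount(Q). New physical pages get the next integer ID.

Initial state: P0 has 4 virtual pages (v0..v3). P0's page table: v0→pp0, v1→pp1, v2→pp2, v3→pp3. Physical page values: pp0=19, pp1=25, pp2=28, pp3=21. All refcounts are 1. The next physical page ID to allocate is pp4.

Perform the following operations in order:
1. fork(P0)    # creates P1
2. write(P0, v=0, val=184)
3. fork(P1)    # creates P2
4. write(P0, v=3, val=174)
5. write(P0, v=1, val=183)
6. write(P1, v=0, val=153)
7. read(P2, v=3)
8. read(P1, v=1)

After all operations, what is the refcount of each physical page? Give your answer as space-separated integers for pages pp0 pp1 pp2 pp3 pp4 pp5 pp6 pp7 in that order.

Answer: 1 2 3 2 1 1 1 1

Derivation:
Op 1: fork(P0) -> P1. 4 ppages; refcounts: pp0:2 pp1:2 pp2:2 pp3:2
Op 2: write(P0, v0, 184). refcount(pp0)=2>1 -> COPY to pp4. 5 ppages; refcounts: pp0:1 pp1:2 pp2:2 pp3:2 pp4:1
Op 3: fork(P1) -> P2. 5 ppages; refcounts: pp0:2 pp1:3 pp2:3 pp3:3 pp4:1
Op 4: write(P0, v3, 174). refcount(pp3)=3>1 -> COPY to pp5. 6 ppages; refcounts: pp0:2 pp1:3 pp2:3 pp3:2 pp4:1 pp5:1
Op 5: write(P0, v1, 183). refcount(pp1)=3>1 -> COPY to pp6. 7 ppages; refcounts: pp0:2 pp1:2 pp2:3 pp3:2 pp4:1 pp5:1 pp6:1
Op 6: write(P1, v0, 153). refcount(pp0)=2>1 -> COPY to pp7. 8 ppages; refcounts: pp0:1 pp1:2 pp2:3 pp3:2 pp4:1 pp5:1 pp6:1 pp7:1
Op 7: read(P2, v3) -> 21. No state change.
Op 8: read(P1, v1) -> 25. No state change.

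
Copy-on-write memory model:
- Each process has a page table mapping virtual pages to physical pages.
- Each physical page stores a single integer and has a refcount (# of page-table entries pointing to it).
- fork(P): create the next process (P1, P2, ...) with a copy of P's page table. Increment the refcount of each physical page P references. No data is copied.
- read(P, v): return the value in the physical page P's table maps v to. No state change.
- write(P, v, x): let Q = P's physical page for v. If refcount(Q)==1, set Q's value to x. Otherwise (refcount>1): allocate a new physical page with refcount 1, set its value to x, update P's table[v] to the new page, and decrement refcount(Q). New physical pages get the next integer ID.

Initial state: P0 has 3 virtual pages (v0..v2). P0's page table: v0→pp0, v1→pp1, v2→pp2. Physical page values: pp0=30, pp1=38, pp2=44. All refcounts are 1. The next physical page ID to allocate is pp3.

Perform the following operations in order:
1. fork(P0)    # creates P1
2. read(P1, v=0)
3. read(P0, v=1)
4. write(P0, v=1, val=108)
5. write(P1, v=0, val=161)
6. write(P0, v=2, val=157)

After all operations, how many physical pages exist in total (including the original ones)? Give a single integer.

Op 1: fork(P0) -> P1. 3 ppages; refcounts: pp0:2 pp1:2 pp2:2
Op 2: read(P1, v0) -> 30. No state change.
Op 3: read(P0, v1) -> 38. No state change.
Op 4: write(P0, v1, 108). refcount(pp1)=2>1 -> COPY to pp3. 4 ppages; refcounts: pp0:2 pp1:1 pp2:2 pp3:1
Op 5: write(P1, v0, 161). refcount(pp0)=2>1 -> COPY to pp4. 5 ppages; refcounts: pp0:1 pp1:1 pp2:2 pp3:1 pp4:1
Op 6: write(P0, v2, 157). refcount(pp2)=2>1 -> COPY to pp5. 6 ppages; refcounts: pp0:1 pp1:1 pp2:1 pp3:1 pp4:1 pp5:1

Answer: 6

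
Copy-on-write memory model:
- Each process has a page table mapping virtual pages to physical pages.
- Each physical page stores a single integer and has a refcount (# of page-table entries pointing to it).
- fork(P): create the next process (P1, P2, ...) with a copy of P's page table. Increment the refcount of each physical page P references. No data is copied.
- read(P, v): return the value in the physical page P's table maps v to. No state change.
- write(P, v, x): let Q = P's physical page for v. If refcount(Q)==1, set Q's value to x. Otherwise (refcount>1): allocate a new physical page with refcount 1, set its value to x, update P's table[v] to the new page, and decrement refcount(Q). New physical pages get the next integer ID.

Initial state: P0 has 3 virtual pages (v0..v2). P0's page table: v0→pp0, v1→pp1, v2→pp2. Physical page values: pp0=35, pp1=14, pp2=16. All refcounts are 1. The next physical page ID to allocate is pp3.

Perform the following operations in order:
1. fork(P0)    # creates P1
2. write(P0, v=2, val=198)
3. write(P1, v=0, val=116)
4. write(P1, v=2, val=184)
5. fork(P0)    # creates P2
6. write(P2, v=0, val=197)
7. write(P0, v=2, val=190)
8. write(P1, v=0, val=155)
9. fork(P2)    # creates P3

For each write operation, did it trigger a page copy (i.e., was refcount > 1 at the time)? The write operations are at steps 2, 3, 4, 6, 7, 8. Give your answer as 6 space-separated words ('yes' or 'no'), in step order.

Op 1: fork(P0) -> P1. 3 ppages; refcounts: pp0:2 pp1:2 pp2:2
Op 2: write(P0, v2, 198). refcount(pp2)=2>1 -> COPY to pp3. 4 ppages; refcounts: pp0:2 pp1:2 pp2:1 pp3:1
Op 3: write(P1, v0, 116). refcount(pp0)=2>1 -> COPY to pp4. 5 ppages; refcounts: pp0:1 pp1:2 pp2:1 pp3:1 pp4:1
Op 4: write(P1, v2, 184). refcount(pp2)=1 -> write in place. 5 ppages; refcounts: pp0:1 pp1:2 pp2:1 pp3:1 pp4:1
Op 5: fork(P0) -> P2. 5 ppages; refcounts: pp0:2 pp1:3 pp2:1 pp3:2 pp4:1
Op 6: write(P2, v0, 197). refcount(pp0)=2>1 -> COPY to pp5. 6 ppages; refcounts: pp0:1 pp1:3 pp2:1 pp3:2 pp4:1 pp5:1
Op 7: write(P0, v2, 190). refcount(pp3)=2>1 -> COPY to pp6. 7 ppages; refcounts: pp0:1 pp1:3 pp2:1 pp3:1 pp4:1 pp5:1 pp6:1
Op 8: write(P1, v0, 155). refcount(pp4)=1 -> write in place. 7 ppages; refcounts: pp0:1 pp1:3 pp2:1 pp3:1 pp4:1 pp5:1 pp6:1
Op 9: fork(P2) -> P3. 7 ppages; refcounts: pp0:1 pp1:4 pp2:1 pp3:2 pp4:1 pp5:2 pp6:1

yes yes no yes yes no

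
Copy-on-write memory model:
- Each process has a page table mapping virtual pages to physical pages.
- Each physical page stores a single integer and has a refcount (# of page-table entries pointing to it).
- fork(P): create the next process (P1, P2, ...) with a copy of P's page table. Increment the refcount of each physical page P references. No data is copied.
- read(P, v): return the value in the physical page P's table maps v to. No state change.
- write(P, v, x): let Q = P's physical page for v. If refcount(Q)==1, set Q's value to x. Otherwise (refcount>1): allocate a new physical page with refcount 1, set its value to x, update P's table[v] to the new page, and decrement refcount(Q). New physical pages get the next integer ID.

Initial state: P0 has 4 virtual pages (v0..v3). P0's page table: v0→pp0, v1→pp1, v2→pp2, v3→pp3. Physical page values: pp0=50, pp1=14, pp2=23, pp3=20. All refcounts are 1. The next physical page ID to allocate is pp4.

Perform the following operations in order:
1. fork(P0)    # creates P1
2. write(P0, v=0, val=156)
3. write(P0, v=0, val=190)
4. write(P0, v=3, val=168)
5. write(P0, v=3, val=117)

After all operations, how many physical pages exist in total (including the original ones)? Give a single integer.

Answer: 6

Derivation:
Op 1: fork(P0) -> P1. 4 ppages; refcounts: pp0:2 pp1:2 pp2:2 pp3:2
Op 2: write(P0, v0, 156). refcount(pp0)=2>1 -> COPY to pp4. 5 ppages; refcounts: pp0:1 pp1:2 pp2:2 pp3:2 pp4:1
Op 3: write(P0, v0, 190). refcount(pp4)=1 -> write in place. 5 ppages; refcounts: pp0:1 pp1:2 pp2:2 pp3:2 pp4:1
Op 4: write(P0, v3, 168). refcount(pp3)=2>1 -> COPY to pp5. 6 ppages; refcounts: pp0:1 pp1:2 pp2:2 pp3:1 pp4:1 pp5:1
Op 5: write(P0, v3, 117). refcount(pp5)=1 -> write in place. 6 ppages; refcounts: pp0:1 pp1:2 pp2:2 pp3:1 pp4:1 pp5:1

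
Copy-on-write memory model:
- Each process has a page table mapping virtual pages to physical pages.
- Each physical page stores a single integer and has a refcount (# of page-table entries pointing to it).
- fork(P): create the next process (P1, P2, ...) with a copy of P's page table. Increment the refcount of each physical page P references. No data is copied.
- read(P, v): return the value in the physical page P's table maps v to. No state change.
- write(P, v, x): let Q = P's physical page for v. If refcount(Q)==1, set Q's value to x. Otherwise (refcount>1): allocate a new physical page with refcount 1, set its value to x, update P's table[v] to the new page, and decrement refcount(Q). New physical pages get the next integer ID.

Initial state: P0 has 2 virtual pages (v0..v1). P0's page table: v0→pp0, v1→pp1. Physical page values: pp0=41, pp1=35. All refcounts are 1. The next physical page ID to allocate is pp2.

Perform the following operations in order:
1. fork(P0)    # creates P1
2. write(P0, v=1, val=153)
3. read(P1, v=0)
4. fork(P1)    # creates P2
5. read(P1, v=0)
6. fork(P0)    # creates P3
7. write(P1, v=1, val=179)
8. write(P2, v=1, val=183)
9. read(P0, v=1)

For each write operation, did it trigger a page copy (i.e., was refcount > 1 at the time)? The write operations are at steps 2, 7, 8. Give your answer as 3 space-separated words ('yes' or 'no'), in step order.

Op 1: fork(P0) -> P1. 2 ppages; refcounts: pp0:2 pp1:2
Op 2: write(P0, v1, 153). refcount(pp1)=2>1 -> COPY to pp2. 3 ppages; refcounts: pp0:2 pp1:1 pp2:1
Op 3: read(P1, v0) -> 41. No state change.
Op 4: fork(P1) -> P2. 3 ppages; refcounts: pp0:3 pp1:2 pp2:1
Op 5: read(P1, v0) -> 41. No state change.
Op 6: fork(P0) -> P3. 3 ppages; refcounts: pp0:4 pp1:2 pp2:2
Op 7: write(P1, v1, 179). refcount(pp1)=2>1 -> COPY to pp3. 4 ppages; refcounts: pp0:4 pp1:1 pp2:2 pp3:1
Op 8: write(P2, v1, 183). refcount(pp1)=1 -> write in place. 4 ppages; refcounts: pp0:4 pp1:1 pp2:2 pp3:1
Op 9: read(P0, v1) -> 153. No state change.

yes yes no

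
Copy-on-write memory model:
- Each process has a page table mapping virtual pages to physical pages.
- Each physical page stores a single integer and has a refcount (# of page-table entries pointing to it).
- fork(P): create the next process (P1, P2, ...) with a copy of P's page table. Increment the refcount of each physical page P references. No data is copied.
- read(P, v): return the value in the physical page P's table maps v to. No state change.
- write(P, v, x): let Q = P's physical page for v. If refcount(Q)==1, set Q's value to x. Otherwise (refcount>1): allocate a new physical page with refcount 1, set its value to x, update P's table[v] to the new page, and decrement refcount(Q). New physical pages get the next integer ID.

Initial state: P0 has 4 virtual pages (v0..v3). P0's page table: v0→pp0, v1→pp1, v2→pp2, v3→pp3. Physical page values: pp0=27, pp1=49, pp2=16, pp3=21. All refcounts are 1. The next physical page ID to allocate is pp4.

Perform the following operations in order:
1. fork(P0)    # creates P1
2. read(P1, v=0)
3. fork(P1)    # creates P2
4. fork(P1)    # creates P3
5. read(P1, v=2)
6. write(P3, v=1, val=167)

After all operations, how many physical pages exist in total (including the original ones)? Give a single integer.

Op 1: fork(P0) -> P1. 4 ppages; refcounts: pp0:2 pp1:2 pp2:2 pp3:2
Op 2: read(P1, v0) -> 27. No state change.
Op 3: fork(P1) -> P2. 4 ppages; refcounts: pp0:3 pp1:3 pp2:3 pp3:3
Op 4: fork(P1) -> P3. 4 ppages; refcounts: pp0:4 pp1:4 pp2:4 pp3:4
Op 5: read(P1, v2) -> 16. No state change.
Op 6: write(P3, v1, 167). refcount(pp1)=4>1 -> COPY to pp4. 5 ppages; refcounts: pp0:4 pp1:3 pp2:4 pp3:4 pp4:1

Answer: 5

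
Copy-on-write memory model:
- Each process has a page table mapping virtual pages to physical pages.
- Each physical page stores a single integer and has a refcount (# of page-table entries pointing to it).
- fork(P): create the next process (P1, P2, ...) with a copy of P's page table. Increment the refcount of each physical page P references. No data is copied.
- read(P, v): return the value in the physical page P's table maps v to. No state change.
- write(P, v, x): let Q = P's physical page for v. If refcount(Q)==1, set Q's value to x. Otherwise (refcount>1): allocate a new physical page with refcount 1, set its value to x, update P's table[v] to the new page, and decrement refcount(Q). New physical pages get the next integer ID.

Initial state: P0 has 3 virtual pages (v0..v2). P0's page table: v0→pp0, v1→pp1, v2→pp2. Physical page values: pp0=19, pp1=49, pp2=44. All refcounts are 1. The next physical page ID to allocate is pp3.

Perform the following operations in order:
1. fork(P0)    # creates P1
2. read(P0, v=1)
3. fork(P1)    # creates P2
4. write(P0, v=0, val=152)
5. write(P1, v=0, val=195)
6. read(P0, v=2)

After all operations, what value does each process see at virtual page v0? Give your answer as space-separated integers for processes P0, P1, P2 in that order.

Op 1: fork(P0) -> P1. 3 ppages; refcounts: pp0:2 pp1:2 pp2:2
Op 2: read(P0, v1) -> 49. No state change.
Op 3: fork(P1) -> P2. 3 ppages; refcounts: pp0:3 pp1:3 pp2:3
Op 4: write(P0, v0, 152). refcount(pp0)=3>1 -> COPY to pp3. 4 ppages; refcounts: pp0:2 pp1:3 pp2:3 pp3:1
Op 5: write(P1, v0, 195). refcount(pp0)=2>1 -> COPY to pp4. 5 ppages; refcounts: pp0:1 pp1:3 pp2:3 pp3:1 pp4:1
Op 6: read(P0, v2) -> 44. No state change.
P0: v0 -> pp3 = 152
P1: v0 -> pp4 = 195
P2: v0 -> pp0 = 19

Answer: 152 195 19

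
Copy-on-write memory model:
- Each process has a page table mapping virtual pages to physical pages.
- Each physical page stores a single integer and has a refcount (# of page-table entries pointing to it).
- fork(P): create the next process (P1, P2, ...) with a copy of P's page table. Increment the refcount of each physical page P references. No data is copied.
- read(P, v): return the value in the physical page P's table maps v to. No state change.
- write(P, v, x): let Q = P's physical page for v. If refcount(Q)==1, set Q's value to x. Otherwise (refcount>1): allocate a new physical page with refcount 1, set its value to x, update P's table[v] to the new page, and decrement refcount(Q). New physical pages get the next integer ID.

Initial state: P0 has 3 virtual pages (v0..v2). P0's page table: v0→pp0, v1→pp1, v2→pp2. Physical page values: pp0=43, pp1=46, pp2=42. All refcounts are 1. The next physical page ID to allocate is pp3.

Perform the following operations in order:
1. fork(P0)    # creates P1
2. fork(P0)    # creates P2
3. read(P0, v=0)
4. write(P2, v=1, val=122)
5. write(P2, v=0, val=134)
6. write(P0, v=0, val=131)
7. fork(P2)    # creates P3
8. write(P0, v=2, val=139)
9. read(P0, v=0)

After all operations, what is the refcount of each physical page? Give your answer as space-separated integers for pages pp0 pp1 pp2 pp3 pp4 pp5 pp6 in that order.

Op 1: fork(P0) -> P1. 3 ppages; refcounts: pp0:2 pp1:2 pp2:2
Op 2: fork(P0) -> P2. 3 ppages; refcounts: pp0:3 pp1:3 pp2:3
Op 3: read(P0, v0) -> 43. No state change.
Op 4: write(P2, v1, 122). refcount(pp1)=3>1 -> COPY to pp3. 4 ppages; refcounts: pp0:3 pp1:2 pp2:3 pp3:1
Op 5: write(P2, v0, 134). refcount(pp0)=3>1 -> COPY to pp4. 5 ppages; refcounts: pp0:2 pp1:2 pp2:3 pp3:1 pp4:1
Op 6: write(P0, v0, 131). refcount(pp0)=2>1 -> COPY to pp5. 6 ppages; refcounts: pp0:1 pp1:2 pp2:3 pp3:1 pp4:1 pp5:1
Op 7: fork(P2) -> P3. 6 ppages; refcounts: pp0:1 pp1:2 pp2:4 pp3:2 pp4:2 pp5:1
Op 8: write(P0, v2, 139). refcount(pp2)=4>1 -> COPY to pp6. 7 ppages; refcounts: pp0:1 pp1:2 pp2:3 pp3:2 pp4:2 pp5:1 pp6:1
Op 9: read(P0, v0) -> 131. No state change.

Answer: 1 2 3 2 2 1 1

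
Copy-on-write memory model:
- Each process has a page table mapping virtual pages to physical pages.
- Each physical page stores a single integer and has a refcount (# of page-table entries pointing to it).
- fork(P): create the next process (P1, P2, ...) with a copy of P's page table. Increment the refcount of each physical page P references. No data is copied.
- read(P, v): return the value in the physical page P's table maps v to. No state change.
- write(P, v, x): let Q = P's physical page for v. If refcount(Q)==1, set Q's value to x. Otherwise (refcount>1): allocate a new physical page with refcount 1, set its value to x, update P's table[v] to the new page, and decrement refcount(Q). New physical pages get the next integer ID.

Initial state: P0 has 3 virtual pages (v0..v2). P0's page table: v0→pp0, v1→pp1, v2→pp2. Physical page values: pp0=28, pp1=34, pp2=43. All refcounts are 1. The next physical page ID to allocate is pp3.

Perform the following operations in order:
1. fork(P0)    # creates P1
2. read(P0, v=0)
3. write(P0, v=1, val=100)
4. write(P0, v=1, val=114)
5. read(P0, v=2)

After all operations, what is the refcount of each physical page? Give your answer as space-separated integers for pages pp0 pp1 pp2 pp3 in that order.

Answer: 2 1 2 1

Derivation:
Op 1: fork(P0) -> P1. 3 ppages; refcounts: pp0:2 pp1:2 pp2:2
Op 2: read(P0, v0) -> 28. No state change.
Op 3: write(P0, v1, 100). refcount(pp1)=2>1 -> COPY to pp3. 4 ppages; refcounts: pp0:2 pp1:1 pp2:2 pp3:1
Op 4: write(P0, v1, 114). refcount(pp3)=1 -> write in place. 4 ppages; refcounts: pp0:2 pp1:1 pp2:2 pp3:1
Op 5: read(P0, v2) -> 43. No state change.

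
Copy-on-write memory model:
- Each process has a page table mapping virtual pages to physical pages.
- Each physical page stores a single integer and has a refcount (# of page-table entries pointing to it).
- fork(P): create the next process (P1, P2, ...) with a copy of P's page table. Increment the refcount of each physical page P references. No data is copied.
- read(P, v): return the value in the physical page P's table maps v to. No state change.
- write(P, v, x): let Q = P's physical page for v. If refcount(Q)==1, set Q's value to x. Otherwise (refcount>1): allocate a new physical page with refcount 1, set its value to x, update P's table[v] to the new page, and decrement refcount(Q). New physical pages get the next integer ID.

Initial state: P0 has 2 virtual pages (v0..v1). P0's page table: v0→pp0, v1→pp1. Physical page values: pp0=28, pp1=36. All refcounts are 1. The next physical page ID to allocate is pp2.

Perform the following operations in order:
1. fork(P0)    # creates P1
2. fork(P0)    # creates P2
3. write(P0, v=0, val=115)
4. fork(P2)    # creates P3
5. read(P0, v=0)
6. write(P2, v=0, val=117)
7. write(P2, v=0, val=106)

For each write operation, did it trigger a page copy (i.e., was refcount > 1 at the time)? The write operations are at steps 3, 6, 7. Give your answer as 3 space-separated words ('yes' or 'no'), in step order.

Op 1: fork(P0) -> P1. 2 ppages; refcounts: pp0:2 pp1:2
Op 2: fork(P0) -> P2. 2 ppages; refcounts: pp0:3 pp1:3
Op 3: write(P0, v0, 115). refcount(pp0)=3>1 -> COPY to pp2. 3 ppages; refcounts: pp0:2 pp1:3 pp2:1
Op 4: fork(P2) -> P3. 3 ppages; refcounts: pp0:3 pp1:4 pp2:1
Op 5: read(P0, v0) -> 115. No state change.
Op 6: write(P2, v0, 117). refcount(pp0)=3>1 -> COPY to pp3. 4 ppages; refcounts: pp0:2 pp1:4 pp2:1 pp3:1
Op 7: write(P2, v0, 106). refcount(pp3)=1 -> write in place. 4 ppages; refcounts: pp0:2 pp1:4 pp2:1 pp3:1

yes yes no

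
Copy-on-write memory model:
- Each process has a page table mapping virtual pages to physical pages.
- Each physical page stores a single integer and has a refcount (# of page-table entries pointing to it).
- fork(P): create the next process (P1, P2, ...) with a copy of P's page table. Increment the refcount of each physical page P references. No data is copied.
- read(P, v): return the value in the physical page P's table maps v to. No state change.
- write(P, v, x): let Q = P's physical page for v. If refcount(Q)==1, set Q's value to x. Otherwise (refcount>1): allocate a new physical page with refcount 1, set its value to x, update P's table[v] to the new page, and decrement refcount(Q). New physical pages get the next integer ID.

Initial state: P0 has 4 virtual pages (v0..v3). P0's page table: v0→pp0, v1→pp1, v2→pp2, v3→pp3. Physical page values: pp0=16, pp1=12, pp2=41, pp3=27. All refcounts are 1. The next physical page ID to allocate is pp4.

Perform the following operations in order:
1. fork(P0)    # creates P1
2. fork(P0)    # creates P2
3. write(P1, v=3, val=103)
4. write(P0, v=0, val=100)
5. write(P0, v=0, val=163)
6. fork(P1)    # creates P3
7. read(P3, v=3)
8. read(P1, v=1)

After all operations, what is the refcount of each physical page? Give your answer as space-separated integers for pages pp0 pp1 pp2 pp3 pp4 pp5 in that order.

Answer: 3 4 4 2 2 1

Derivation:
Op 1: fork(P0) -> P1. 4 ppages; refcounts: pp0:2 pp1:2 pp2:2 pp3:2
Op 2: fork(P0) -> P2. 4 ppages; refcounts: pp0:3 pp1:3 pp2:3 pp3:3
Op 3: write(P1, v3, 103). refcount(pp3)=3>1 -> COPY to pp4. 5 ppages; refcounts: pp0:3 pp1:3 pp2:3 pp3:2 pp4:1
Op 4: write(P0, v0, 100). refcount(pp0)=3>1 -> COPY to pp5. 6 ppages; refcounts: pp0:2 pp1:3 pp2:3 pp3:2 pp4:1 pp5:1
Op 5: write(P0, v0, 163). refcount(pp5)=1 -> write in place. 6 ppages; refcounts: pp0:2 pp1:3 pp2:3 pp3:2 pp4:1 pp5:1
Op 6: fork(P1) -> P3. 6 ppages; refcounts: pp0:3 pp1:4 pp2:4 pp3:2 pp4:2 pp5:1
Op 7: read(P3, v3) -> 103. No state change.
Op 8: read(P1, v1) -> 12. No state change.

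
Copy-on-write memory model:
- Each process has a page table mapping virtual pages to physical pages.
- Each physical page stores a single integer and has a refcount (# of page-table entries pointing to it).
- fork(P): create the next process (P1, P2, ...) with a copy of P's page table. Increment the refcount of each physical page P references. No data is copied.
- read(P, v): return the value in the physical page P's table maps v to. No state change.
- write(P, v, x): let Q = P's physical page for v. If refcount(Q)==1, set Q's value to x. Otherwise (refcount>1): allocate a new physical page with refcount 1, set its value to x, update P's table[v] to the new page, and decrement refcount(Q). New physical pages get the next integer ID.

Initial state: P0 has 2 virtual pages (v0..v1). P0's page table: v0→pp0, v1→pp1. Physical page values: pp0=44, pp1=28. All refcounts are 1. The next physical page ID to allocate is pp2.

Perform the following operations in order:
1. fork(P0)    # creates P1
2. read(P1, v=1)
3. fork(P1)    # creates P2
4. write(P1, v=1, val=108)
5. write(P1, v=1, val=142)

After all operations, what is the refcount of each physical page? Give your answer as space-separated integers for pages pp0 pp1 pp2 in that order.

Answer: 3 2 1

Derivation:
Op 1: fork(P0) -> P1. 2 ppages; refcounts: pp0:2 pp1:2
Op 2: read(P1, v1) -> 28. No state change.
Op 3: fork(P1) -> P2. 2 ppages; refcounts: pp0:3 pp1:3
Op 4: write(P1, v1, 108). refcount(pp1)=3>1 -> COPY to pp2. 3 ppages; refcounts: pp0:3 pp1:2 pp2:1
Op 5: write(P1, v1, 142). refcount(pp2)=1 -> write in place. 3 ppages; refcounts: pp0:3 pp1:2 pp2:1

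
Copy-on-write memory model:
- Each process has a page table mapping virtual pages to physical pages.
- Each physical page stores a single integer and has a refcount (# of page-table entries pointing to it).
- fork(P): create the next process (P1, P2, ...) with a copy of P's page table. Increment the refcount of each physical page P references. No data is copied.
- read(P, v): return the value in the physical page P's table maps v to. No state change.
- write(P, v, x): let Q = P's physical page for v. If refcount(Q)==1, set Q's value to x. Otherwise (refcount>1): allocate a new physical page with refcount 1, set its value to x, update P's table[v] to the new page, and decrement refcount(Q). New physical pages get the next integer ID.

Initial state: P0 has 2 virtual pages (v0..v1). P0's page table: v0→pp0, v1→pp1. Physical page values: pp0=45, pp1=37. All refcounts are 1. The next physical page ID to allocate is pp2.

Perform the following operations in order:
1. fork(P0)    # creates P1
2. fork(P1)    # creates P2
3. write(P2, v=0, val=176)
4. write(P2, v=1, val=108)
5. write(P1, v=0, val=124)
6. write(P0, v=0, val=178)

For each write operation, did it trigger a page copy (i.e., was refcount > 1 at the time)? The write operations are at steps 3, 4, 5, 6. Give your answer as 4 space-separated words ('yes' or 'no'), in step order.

Op 1: fork(P0) -> P1. 2 ppages; refcounts: pp0:2 pp1:2
Op 2: fork(P1) -> P2. 2 ppages; refcounts: pp0:3 pp1:3
Op 3: write(P2, v0, 176). refcount(pp0)=3>1 -> COPY to pp2. 3 ppages; refcounts: pp0:2 pp1:3 pp2:1
Op 4: write(P2, v1, 108). refcount(pp1)=3>1 -> COPY to pp3. 4 ppages; refcounts: pp0:2 pp1:2 pp2:1 pp3:1
Op 5: write(P1, v0, 124). refcount(pp0)=2>1 -> COPY to pp4. 5 ppages; refcounts: pp0:1 pp1:2 pp2:1 pp3:1 pp4:1
Op 6: write(P0, v0, 178). refcount(pp0)=1 -> write in place. 5 ppages; refcounts: pp0:1 pp1:2 pp2:1 pp3:1 pp4:1

yes yes yes no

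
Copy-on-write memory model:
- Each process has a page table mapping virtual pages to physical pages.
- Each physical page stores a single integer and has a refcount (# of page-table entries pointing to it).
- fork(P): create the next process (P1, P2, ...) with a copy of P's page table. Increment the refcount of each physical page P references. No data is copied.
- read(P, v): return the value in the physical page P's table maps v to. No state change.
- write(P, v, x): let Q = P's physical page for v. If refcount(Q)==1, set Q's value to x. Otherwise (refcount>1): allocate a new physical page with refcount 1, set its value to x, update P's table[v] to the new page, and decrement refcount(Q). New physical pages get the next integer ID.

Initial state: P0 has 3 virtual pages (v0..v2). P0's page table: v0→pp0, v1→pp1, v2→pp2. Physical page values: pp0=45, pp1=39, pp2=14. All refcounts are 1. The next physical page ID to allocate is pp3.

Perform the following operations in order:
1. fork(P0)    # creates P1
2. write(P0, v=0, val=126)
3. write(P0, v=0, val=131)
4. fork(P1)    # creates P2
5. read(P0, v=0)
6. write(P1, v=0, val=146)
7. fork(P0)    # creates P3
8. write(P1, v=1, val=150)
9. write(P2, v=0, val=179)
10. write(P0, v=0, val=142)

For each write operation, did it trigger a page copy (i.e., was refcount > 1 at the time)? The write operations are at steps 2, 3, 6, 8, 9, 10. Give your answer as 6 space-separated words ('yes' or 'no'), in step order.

Op 1: fork(P0) -> P1. 3 ppages; refcounts: pp0:2 pp1:2 pp2:2
Op 2: write(P0, v0, 126). refcount(pp0)=2>1 -> COPY to pp3. 4 ppages; refcounts: pp0:1 pp1:2 pp2:2 pp3:1
Op 3: write(P0, v0, 131). refcount(pp3)=1 -> write in place. 4 ppages; refcounts: pp0:1 pp1:2 pp2:2 pp3:1
Op 4: fork(P1) -> P2. 4 ppages; refcounts: pp0:2 pp1:3 pp2:3 pp3:1
Op 5: read(P0, v0) -> 131. No state change.
Op 6: write(P1, v0, 146). refcount(pp0)=2>1 -> COPY to pp4. 5 ppages; refcounts: pp0:1 pp1:3 pp2:3 pp3:1 pp4:1
Op 7: fork(P0) -> P3. 5 ppages; refcounts: pp0:1 pp1:4 pp2:4 pp3:2 pp4:1
Op 8: write(P1, v1, 150). refcount(pp1)=4>1 -> COPY to pp5. 6 ppages; refcounts: pp0:1 pp1:3 pp2:4 pp3:2 pp4:1 pp5:1
Op 9: write(P2, v0, 179). refcount(pp0)=1 -> write in place. 6 ppages; refcounts: pp0:1 pp1:3 pp2:4 pp3:2 pp4:1 pp5:1
Op 10: write(P0, v0, 142). refcount(pp3)=2>1 -> COPY to pp6. 7 ppages; refcounts: pp0:1 pp1:3 pp2:4 pp3:1 pp4:1 pp5:1 pp6:1

yes no yes yes no yes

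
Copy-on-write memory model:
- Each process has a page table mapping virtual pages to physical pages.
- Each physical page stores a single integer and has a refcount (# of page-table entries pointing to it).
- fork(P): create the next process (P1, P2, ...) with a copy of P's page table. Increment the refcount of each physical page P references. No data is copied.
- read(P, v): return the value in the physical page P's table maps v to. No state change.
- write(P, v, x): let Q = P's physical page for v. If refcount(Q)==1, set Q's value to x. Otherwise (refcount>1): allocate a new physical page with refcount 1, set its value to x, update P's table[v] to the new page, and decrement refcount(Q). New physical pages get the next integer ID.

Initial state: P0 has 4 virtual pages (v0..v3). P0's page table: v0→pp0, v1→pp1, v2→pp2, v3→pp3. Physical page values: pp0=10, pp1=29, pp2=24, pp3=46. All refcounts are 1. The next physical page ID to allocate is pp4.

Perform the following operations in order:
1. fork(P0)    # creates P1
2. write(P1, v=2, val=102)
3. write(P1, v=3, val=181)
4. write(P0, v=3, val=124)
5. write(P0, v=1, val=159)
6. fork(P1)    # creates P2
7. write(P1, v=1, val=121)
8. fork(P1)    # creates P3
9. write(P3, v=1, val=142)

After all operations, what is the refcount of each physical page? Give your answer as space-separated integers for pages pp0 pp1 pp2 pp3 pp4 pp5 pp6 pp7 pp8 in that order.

Answer: 4 1 1 1 3 3 1 1 1

Derivation:
Op 1: fork(P0) -> P1. 4 ppages; refcounts: pp0:2 pp1:2 pp2:2 pp3:2
Op 2: write(P1, v2, 102). refcount(pp2)=2>1 -> COPY to pp4. 5 ppages; refcounts: pp0:2 pp1:2 pp2:1 pp3:2 pp4:1
Op 3: write(P1, v3, 181). refcount(pp3)=2>1 -> COPY to pp5. 6 ppages; refcounts: pp0:2 pp1:2 pp2:1 pp3:1 pp4:1 pp5:1
Op 4: write(P0, v3, 124). refcount(pp3)=1 -> write in place. 6 ppages; refcounts: pp0:2 pp1:2 pp2:1 pp3:1 pp4:1 pp5:1
Op 5: write(P0, v1, 159). refcount(pp1)=2>1 -> COPY to pp6. 7 ppages; refcounts: pp0:2 pp1:1 pp2:1 pp3:1 pp4:1 pp5:1 pp6:1
Op 6: fork(P1) -> P2. 7 ppages; refcounts: pp0:3 pp1:2 pp2:1 pp3:1 pp4:2 pp5:2 pp6:1
Op 7: write(P1, v1, 121). refcount(pp1)=2>1 -> COPY to pp7. 8 ppages; refcounts: pp0:3 pp1:1 pp2:1 pp3:1 pp4:2 pp5:2 pp6:1 pp7:1
Op 8: fork(P1) -> P3. 8 ppages; refcounts: pp0:4 pp1:1 pp2:1 pp3:1 pp4:3 pp5:3 pp6:1 pp7:2
Op 9: write(P3, v1, 142). refcount(pp7)=2>1 -> COPY to pp8. 9 ppages; refcounts: pp0:4 pp1:1 pp2:1 pp3:1 pp4:3 pp5:3 pp6:1 pp7:1 pp8:1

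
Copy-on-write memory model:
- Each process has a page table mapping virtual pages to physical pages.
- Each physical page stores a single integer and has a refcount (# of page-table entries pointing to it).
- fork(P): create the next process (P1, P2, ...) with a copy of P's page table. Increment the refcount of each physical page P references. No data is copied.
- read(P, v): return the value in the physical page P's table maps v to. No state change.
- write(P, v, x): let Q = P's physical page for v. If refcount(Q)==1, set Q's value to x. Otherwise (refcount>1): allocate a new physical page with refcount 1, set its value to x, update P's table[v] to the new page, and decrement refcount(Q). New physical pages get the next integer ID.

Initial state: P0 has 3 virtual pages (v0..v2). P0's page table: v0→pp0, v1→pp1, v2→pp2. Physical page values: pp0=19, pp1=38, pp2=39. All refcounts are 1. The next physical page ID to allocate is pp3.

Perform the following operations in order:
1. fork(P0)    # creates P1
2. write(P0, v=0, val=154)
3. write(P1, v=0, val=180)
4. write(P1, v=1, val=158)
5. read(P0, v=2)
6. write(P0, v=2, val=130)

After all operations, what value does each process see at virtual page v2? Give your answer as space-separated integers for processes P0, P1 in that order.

Op 1: fork(P0) -> P1. 3 ppages; refcounts: pp0:2 pp1:2 pp2:2
Op 2: write(P0, v0, 154). refcount(pp0)=2>1 -> COPY to pp3. 4 ppages; refcounts: pp0:1 pp1:2 pp2:2 pp3:1
Op 3: write(P1, v0, 180). refcount(pp0)=1 -> write in place. 4 ppages; refcounts: pp0:1 pp1:2 pp2:2 pp3:1
Op 4: write(P1, v1, 158). refcount(pp1)=2>1 -> COPY to pp4. 5 ppages; refcounts: pp0:1 pp1:1 pp2:2 pp3:1 pp4:1
Op 5: read(P0, v2) -> 39. No state change.
Op 6: write(P0, v2, 130). refcount(pp2)=2>1 -> COPY to pp5. 6 ppages; refcounts: pp0:1 pp1:1 pp2:1 pp3:1 pp4:1 pp5:1
P0: v2 -> pp5 = 130
P1: v2 -> pp2 = 39

Answer: 130 39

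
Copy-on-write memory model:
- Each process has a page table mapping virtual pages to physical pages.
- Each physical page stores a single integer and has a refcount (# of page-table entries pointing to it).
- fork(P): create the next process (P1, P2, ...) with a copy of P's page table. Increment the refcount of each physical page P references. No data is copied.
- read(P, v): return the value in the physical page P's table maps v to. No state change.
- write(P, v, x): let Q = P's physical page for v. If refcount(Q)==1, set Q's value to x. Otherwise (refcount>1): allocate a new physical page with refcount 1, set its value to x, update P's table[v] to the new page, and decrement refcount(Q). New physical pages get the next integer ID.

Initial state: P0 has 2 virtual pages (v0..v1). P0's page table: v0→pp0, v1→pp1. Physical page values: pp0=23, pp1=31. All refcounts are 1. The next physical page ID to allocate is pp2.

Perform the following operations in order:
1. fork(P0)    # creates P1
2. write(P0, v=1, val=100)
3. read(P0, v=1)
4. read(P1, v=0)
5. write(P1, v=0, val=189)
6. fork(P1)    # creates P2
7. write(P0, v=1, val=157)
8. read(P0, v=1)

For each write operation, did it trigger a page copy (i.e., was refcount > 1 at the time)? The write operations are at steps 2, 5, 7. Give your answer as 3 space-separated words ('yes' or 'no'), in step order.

Op 1: fork(P0) -> P1. 2 ppages; refcounts: pp0:2 pp1:2
Op 2: write(P0, v1, 100). refcount(pp1)=2>1 -> COPY to pp2. 3 ppages; refcounts: pp0:2 pp1:1 pp2:1
Op 3: read(P0, v1) -> 100. No state change.
Op 4: read(P1, v0) -> 23. No state change.
Op 5: write(P1, v0, 189). refcount(pp0)=2>1 -> COPY to pp3. 4 ppages; refcounts: pp0:1 pp1:1 pp2:1 pp3:1
Op 6: fork(P1) -> P2. 4 ppages; refcounts: pp0:1 pp1:2 pp2:1 pp3:2
Op 7: write(P0, v1, 157). refcount(pp2)=1 -> write in place. 4 ppages; refcounts: pp0:1 pp1:2 pp2:1 pp3:2
Op 8: read(P0, v1) -> 157. No state change.

yes yes no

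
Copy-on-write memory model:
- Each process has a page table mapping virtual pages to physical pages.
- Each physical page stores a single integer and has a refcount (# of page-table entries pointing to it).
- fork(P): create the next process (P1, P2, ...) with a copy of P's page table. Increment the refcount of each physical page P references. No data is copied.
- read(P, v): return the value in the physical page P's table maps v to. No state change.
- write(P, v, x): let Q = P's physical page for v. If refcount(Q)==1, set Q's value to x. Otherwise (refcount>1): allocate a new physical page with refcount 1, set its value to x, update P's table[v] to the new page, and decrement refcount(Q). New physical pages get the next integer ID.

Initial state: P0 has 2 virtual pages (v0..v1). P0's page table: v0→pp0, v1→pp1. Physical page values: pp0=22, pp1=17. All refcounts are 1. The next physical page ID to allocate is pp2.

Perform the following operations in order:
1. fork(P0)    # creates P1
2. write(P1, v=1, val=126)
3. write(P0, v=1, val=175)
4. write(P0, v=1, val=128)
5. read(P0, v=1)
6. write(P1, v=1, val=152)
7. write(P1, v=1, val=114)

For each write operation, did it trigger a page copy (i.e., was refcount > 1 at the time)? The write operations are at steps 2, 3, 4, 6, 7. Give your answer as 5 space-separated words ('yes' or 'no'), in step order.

Op 1: fork(P0) -> P1. 2 ppages; refcounts: pp0:2 pp1:2
Op 2: write(P1, v1, 126). refcount(pp1)=2>1 -> COPY to pp2. 3 ppages; refcounts: pp0:2 pp1:1 pp2:1
Op 3: write(P0, v1, 175). refcount(pp1)=1 -> write in place. 3 ppages; refcounts: pp0:2 pp1:1 pp2:1
Op 4: write(P0, v1, 128). refcount(pp1)=1 -> write in place. 3 ppages; refcounts: pp0:2 pp1:1 pp2:1
Op 5: read(P0, v1) -> 128. No state change.
Op 6: write(P1, v1, 152). refcount(pp2)=1 -> write in place. 3 ppages; refcounts: pp0:2 pp1:1 pp2:1
Op 7: write(P1, v1, 114). refcount(pp2)=1 -> write in place. 3 ppages; refcounts: pp0:2 pp1:1 pp2:1

yes no no no no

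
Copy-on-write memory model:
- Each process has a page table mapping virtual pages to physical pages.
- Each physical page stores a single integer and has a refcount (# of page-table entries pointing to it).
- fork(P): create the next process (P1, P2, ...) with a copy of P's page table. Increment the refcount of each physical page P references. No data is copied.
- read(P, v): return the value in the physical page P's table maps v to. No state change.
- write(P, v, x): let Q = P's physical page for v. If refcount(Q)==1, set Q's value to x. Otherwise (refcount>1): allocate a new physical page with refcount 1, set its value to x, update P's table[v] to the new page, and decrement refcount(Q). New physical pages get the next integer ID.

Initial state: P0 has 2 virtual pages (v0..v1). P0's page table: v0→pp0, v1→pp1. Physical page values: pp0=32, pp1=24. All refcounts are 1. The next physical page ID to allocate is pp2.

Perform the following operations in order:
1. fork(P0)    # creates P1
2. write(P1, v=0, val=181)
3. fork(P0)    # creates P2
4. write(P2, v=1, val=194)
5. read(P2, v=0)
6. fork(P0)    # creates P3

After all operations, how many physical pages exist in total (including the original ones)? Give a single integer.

Answer: 4

Derivation:
Op 1: fork(P0) -> P1. 2 ppages; refcounts: pp0:2 pp1:2
Op 2: write(P1, v0, 181). refcount(pp0)=2>1 -> COPY to pp2. 3 ppages; refcounts: pp0:1 pp1:2 pp2:1
Op 3: fork(P0) -> P2. 3 ppages; refcounts: pp0:2 pp1:3 pp2:1
Op 4: write(P2, v1, 194). refcount(pp1)=3>1 -> COPY to pp3. 4 ppages; refcounts: pp0:2 pp1:2 pp2:1 pp3:1
Op 5: read(P2, v0) -> 32. No state change.
Op 6: fork(P0) -> P3. 4 ppages; refcounts: pp0:3 pp1:3 pp2:1 pp3:1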